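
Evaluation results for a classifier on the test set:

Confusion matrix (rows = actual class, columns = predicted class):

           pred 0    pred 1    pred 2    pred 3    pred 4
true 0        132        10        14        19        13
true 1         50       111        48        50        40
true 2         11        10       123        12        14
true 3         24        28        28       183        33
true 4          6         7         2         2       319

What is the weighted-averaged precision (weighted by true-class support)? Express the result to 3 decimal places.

Per-class precision (TP/(TP+FP)):
  0: TP=132, FP=50+11+24+6=91 → 132/223 = 0.5919
  1: TP=111, FP=10+10+28+7=55 → 111/166 = 0.6687
  2: TP=123, FP=14+48+28+2=92 → 123/215 = 0.5721
  3: TP=183, FP=19+50+12+2=83 → 183/266 = 0.6880
  4: TP=319, FP=13+40+14+33=100 → 319/419 = 0.7613
Weighted-precision = Σ (supportᵢ/N)·precisionᵢ with N=1289: (188/1289)·0.5919 + (299/1289)·0.6687 + (170/1289)·0.5721 + (296/1289)·0.6880 + (336/1289)·0.7613 = 0.673

0.673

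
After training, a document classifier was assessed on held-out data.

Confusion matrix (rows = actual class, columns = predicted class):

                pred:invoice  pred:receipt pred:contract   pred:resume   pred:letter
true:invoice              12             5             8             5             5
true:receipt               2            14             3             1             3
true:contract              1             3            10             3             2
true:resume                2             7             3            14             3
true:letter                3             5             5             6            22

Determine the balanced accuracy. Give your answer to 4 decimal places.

Balanced accuracy = mean of per-class recall.
  invoice: recall = 12/35 = 0.34286
  receipt: recall = 14/23 = 0.60870
  contract: recall = 10/19 = 0.52632
  resume: recall = 14/29 = 0.48276
  letter: recall = 22/41 = 0.53659
Mean = (0.34286 + 0.60870 + 0.52632 + 0.48276 + 0.53659) / 5 = 0.4994

0.4994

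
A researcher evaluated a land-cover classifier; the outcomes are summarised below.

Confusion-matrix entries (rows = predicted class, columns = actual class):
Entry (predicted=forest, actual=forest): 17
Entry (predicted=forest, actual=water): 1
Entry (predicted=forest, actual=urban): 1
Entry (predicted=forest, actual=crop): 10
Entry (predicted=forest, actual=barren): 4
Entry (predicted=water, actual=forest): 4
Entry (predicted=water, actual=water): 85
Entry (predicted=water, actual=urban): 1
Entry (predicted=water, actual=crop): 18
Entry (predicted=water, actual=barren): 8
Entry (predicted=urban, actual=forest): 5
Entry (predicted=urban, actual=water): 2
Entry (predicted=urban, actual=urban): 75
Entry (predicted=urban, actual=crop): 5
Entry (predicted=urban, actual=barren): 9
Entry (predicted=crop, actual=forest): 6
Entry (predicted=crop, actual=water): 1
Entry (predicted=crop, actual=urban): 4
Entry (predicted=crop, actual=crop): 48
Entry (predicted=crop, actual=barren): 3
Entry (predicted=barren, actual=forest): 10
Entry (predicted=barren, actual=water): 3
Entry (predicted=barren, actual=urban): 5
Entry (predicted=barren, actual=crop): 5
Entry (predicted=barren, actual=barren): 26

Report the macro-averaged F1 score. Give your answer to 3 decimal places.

0.654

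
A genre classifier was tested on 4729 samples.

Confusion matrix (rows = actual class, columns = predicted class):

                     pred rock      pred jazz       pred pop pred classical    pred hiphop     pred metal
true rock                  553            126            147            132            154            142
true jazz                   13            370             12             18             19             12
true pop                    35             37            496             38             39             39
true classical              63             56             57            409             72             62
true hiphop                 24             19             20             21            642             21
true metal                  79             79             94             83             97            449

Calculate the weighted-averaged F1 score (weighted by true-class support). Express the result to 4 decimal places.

0.6079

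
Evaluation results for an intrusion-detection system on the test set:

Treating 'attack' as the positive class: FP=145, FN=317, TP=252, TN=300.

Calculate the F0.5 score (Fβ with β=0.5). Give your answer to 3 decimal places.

0.584

Fβ = (1+β²)·TP / ((1+β²)·TP + β²·FN + FP), with β²=1/4
= 1.25·252 / (1.25·252 + 0.25·317 + 145) = 0.584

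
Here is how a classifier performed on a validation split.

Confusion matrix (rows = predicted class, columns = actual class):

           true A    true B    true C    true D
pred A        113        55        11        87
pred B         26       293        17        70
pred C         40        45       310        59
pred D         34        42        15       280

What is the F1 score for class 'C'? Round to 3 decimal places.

One-vs-rest for 'C': TP = diagonal; FP = other classes predicted 'C'; FN = 'C' predicted as other.
F1 score = 2·TP/(2·TP+FP+FN).
C: TP=310, FP=40+45+59=144, FN=11+17+15=43 → 620/807 = 0.7683

0.768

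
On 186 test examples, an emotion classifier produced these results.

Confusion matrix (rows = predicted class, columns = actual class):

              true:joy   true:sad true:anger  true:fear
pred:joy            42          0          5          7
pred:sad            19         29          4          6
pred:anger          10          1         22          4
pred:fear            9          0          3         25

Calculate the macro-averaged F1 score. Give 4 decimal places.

Per-class F1 score (2·TP/(2·TP+FP+FN)):
  joy: TP=42, FP=0+5+7=12, FN=19+10+9=38 → 84/134 = 0.62687
  sad: TP=29, FP=19+4+6=29, FN=0+1+0=1 → 58/88 = 0.65909
  anger: TP=22, FP=10+1+4=15, FN=5+4+3=12 → 44/71 = 0.61972
  fear: TP=25, FP=9+0+3=12, FN=7+6+4=17 → 50/79 = 0.63291
Macro-F1 score = mean = (0.62687 + 0.65909 + 0.61972 + 0.63291) / 4 = 0.6346

0.6346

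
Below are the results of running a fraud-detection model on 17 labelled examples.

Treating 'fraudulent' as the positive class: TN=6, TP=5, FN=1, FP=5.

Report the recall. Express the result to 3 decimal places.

0.833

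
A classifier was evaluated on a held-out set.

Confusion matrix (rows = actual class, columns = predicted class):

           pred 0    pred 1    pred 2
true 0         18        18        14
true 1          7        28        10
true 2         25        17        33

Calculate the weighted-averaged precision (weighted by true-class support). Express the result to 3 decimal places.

0.479

Per-class precision (TP/(TP+FP)):
  0: TP=18, FP=7+25=32 → 18/50 = 0.3600
  1: TP=28, FP=18+17=35 → 28/63 = 0.4444
  2: TP=33, FP=14+10=24 → 33/57 = 0.5789
Weighted-precision = Σ (supportᵢ/N)·precisionᵢ with N=170: (50/170)·0.3600 + (45/170)·0.4444 + (75/170)·0.5789 = 0.479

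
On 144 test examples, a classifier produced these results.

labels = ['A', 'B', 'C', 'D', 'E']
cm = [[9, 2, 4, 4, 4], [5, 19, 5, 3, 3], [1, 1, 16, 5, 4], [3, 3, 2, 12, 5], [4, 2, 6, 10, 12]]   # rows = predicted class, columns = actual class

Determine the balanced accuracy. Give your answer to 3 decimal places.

Balanced accuracy = mean of per-class recall.
  A: recall = 9/22 = 0.4091
  B: recall = 19/27 = 0.7037
  C: recall = 16/33 = 0.4848
  D: recall = 12/34 = 0.3529
  E: recall = 12/28 = 0.4286
Mean = (0.4091 + 0.7037 + 0.4848 + 0.3529 + 0.4286) / 5 = 0.476

0.476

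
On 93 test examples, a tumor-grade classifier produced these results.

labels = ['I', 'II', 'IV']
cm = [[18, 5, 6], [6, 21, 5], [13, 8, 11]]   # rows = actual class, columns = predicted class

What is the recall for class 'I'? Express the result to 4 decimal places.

0.6207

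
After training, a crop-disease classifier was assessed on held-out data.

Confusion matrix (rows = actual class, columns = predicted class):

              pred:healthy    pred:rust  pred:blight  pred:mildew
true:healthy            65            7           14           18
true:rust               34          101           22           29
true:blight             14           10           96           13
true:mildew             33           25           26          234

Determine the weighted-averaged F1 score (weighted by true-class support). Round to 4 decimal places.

0.6737

Per-class F1 score (2·TP/(2·TP+FP+FN)):
  healthy: TP=65, FP=34+14+33=81, FN=7+14+18=39 → 130/250 = 0.52000
  rust: TP=101, FP=7+10+25=42, FN=34+22+29=85 → 202/329 = 0.61398
  blight: TP=96, FP=14+22+26=62, FN=14+10+13=37 → 192/291 = 0.65979
  mildew: TP=234, FP=18+29+13=60, FN=33+25+26=84 → 468/612 = 0.76471
Weighted-F1 score = Σ (supportᵢ/N)·F1 scoreᵢ with N=741: (104/741)·0.52000 + (186/741)·0.61398 + (133/741)·0.65979 + (318/741)·0.76471 = 0.6737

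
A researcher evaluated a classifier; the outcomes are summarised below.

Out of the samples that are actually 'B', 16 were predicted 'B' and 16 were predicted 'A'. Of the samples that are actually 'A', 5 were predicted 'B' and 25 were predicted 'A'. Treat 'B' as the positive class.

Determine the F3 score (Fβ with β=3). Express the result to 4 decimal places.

0.5178

Fβ = (1+β²)·TP / ((1+β²)·TP + β²·FN + FP), with β²=9
= 10·16 / (10·16 + 9·16 + 5) = 0.5178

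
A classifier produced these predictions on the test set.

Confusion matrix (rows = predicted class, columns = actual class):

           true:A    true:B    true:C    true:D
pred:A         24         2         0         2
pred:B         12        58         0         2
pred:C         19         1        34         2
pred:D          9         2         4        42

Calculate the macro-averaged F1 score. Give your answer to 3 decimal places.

Per-class F1 score (2·TP/(2·TP+FP+FN)):
  A: TP=24, FP=2+0+2=4, FN=12+19+9=40 → 48/92 = 0.5217
  B: TP=58, FP=12+0+2=14, FN=2+1+2=5 → 116/135 = 0.8593
  C: TP=34, FP=19+1+2=22, FN=0+0+4=4 → 68/94 = 0.7234
  D: TP=42, FP=9+2+4=15, FN=2+2+2=6 → 84/105 = 0.8000
Macro-F1 score = mean = (0.5217 + 0.8593 + 0.7234 + 0.8000) / 4 = 0.726

0.726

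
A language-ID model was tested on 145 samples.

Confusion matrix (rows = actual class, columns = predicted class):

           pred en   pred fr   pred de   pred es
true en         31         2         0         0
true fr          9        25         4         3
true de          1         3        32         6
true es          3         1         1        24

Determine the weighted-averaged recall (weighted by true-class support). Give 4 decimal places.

Per-class recall (TP/(TP+FN)):
  en: TP=31, FN=2+0+0=2 → 31/33 = 0.93939
  fr: TP=25, FN=9+4+3=16 → 25/41 = 0.60976
  de: TP=32, FN=1+3+6=10 → 32/42 = 0.76190
  es: TP=24, FN=3+1+1=5 → 24/29 = 0.82759
Weighted-recall = Σ (supportᵢ/N)·recallᵢ with N=145: (33/145)·0.93939 + (41/145)·0.60976 + (42/145)·0.76190 + (29/145)·0.82759 = 0.7724

0.7724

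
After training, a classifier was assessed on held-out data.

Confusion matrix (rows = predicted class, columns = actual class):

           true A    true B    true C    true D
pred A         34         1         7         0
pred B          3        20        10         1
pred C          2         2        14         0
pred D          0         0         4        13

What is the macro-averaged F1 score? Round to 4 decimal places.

0.7271

Per-class F1 score (2·TP/(2·TP+FP+FN)):
  A: TP=34, FP=1+7+0=8, FN=3+2+0=5 → 68/81 = 0.83951
  B: TP=20, FP=3+10+1=14, FN=1+2+0=3 → 40/57 = 0.70175
  C: TP=14, FP=2+2+0=4, FN=7+10+4=21 → 28/53 = 0.52830
  D: TP=13, FP=0+0+4=4, FN=0+1+0=1 → 26/31 = 0.83871
Macro-F1 score = mean = (0.83951 + 0.70175 + 0.52830 + 0.83871) / 4 = 0.7271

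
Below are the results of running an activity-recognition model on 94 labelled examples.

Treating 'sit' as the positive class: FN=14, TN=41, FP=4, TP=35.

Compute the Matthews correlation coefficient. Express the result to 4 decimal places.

0.6341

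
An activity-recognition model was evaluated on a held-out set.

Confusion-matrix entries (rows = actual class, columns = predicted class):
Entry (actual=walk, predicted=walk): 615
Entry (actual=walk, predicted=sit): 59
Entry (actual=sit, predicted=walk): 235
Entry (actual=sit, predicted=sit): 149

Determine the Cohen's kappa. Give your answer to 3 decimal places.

Observed agreement pₒ = trace/N = 764/1058 = 0.7221
Expected agreement pₑ = Σ (rowᵢ·colᵢ)/N² = (674·850 + 384·208)/1058² = 0.5832
κ = (pₒ − pₑ)/(1 − pₑ) = (0.7221 − 0.5832)/(1 − 0.5832) = 0.333

0.333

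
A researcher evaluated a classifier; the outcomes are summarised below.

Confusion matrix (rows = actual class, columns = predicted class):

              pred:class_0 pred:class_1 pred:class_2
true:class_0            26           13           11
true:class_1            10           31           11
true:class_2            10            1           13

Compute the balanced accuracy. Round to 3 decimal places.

Balanced accuracy = mean of per-class recall.
  class_0: recall = 26/50 = 0.5200
  class_1: recall = 31/52 = 0.5962
  class_2: recall = 13/24 = 0.5417
Mean = (0.5200 + 0.5962 + 0.5417) / 3 = 0.553

0.553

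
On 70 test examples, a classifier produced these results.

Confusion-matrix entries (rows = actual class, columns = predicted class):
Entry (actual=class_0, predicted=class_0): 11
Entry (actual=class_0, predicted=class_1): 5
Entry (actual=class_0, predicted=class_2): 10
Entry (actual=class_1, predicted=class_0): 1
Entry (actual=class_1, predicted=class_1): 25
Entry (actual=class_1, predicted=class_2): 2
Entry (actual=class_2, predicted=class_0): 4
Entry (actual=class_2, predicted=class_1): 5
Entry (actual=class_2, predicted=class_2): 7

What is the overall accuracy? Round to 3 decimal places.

Accuracy = trace / total = (11+25+7=43) / 70 = 43/70 = 0.614

0.614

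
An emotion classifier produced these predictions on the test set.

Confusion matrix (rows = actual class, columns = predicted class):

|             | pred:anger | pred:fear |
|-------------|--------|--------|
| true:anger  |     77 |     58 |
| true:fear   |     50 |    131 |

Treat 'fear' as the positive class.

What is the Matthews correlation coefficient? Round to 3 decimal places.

0.297

MCC = (TP·TN − FP·FN) / √((TP+FP)(TP+FN)(TN+FP)(TN+FN))
Numerator = 131·77 − 58·50 = 7187
Denominator = √(189·181·135·127) = √586513305 = 24218.0368
MCC = 7187 / 24218.0368 = 0.297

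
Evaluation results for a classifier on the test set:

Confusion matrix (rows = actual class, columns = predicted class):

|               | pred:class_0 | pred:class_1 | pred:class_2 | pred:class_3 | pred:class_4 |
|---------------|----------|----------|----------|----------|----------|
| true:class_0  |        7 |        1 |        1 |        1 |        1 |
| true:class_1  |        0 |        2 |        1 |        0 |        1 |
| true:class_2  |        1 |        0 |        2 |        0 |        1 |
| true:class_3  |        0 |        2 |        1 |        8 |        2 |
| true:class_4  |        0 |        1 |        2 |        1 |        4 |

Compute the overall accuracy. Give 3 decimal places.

0.575

Accuracy = trace / total = (7+2+2+8+4=23) / 40 = 23/40 = 0.575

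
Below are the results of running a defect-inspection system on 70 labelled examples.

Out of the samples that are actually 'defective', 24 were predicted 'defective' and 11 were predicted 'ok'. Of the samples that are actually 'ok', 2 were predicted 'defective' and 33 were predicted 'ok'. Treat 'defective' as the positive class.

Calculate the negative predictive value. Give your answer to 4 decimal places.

NPV = TN/(TN+FN) = 33/(33+11) = 0.7500

0.7500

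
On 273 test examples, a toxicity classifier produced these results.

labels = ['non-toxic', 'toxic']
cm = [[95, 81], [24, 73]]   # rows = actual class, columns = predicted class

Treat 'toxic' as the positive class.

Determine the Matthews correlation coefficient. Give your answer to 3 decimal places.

MCC = (TP·TN − FP·FN) / √((TP+FP)(TP+FN)(TN+FP)(TN+FN))
Numerator = 73·95 − 81·24 = 4991
Denominator = √(154·97·176·119) = √312861472 = 17687.8905
MCC = 4991 / 17687.8905 = 0.282

0.282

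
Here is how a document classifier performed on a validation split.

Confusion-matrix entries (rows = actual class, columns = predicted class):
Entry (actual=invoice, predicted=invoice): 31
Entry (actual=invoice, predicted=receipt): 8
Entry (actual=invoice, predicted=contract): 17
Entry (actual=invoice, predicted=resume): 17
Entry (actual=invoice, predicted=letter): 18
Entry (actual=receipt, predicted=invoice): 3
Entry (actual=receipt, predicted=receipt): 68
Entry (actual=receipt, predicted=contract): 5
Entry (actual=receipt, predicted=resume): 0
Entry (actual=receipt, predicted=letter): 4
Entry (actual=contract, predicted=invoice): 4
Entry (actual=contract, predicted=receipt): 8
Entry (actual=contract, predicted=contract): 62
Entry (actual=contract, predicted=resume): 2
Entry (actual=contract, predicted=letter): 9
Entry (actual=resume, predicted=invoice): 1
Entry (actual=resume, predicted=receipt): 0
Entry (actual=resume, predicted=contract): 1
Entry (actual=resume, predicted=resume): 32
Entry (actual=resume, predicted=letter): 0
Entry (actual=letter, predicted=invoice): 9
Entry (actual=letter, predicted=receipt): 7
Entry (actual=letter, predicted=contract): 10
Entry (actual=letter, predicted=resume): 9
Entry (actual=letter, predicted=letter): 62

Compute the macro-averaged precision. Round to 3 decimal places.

Per-class precision (TP/(TP+FP)):
  invoice: TP=31, FP=3+4+1+9=17 → 31/48 = 0.6458
  receipt: TP=68, FP=8+8+0+7=23 → 68/91 = 0.7473
  contract: TP=62, FP=17+5+1+10=33 → 62/95 = 0.6526
  resume: TP=32, FP=17+0+2+9=28 → 32/60 = 0.5333
  letter: TP=62, FP=18+4+9+0=31 → 62/93 = 0.6667
Macro-precision = mean = (0.6458 + 0.7473 + 0.6526 + 0.5333 + 0.6667) / 5 = 0.649

0.649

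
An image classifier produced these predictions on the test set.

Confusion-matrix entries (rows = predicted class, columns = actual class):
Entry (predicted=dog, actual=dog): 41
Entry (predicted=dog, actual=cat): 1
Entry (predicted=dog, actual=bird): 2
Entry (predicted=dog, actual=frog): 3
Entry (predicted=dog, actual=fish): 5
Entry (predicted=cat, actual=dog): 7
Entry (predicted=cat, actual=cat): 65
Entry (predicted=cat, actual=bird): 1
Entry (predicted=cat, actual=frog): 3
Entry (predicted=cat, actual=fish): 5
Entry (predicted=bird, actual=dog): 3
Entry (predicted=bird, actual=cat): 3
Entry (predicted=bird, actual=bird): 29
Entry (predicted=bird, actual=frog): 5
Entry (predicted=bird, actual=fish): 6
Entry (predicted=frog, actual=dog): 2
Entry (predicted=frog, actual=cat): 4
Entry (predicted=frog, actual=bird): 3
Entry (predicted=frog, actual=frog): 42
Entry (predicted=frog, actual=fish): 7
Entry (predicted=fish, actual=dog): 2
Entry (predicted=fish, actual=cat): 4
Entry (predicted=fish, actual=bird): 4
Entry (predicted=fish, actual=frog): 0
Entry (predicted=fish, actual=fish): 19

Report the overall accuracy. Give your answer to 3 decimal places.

0.737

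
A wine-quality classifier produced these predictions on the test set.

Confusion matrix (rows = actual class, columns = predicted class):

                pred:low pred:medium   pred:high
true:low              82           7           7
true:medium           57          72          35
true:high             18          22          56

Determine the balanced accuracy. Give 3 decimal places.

Balanced accuracy = mean of per-class recall.
  low: recall = 82/96 = 0.8542
  medium: recall = 72/164 = 0.4390
  high: recall = 56/96 = 0.5833
Mean = (0.8542 + 0.4390 + 0.5833) / 3 = 0.626

0.626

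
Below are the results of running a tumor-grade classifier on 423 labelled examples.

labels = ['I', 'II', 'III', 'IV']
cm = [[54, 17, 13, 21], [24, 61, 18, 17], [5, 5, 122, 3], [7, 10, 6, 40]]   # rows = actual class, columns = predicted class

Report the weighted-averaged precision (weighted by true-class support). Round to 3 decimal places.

0.653

Per-class precision (TP/(TP+FP)):
  I: TP=54, FP=24+5+7=36 → 54/90 = 0.6000
  II: TP=61, FP=17+5+10=32 → 61/93 = 0.6559
  III: TP=122, FP=13+18+6=37 → 122/159 = 0.7673
  IV: TP=40, FP=21+17+3=41 → 40/81 = 0.4938
Weighted-precision = Σ (supportᵢ/N)·precisionᵢ with N=423: (105/423)·0.6000 + (120/423)·0.6559 + (135/423)·0.7673 + (63/423)·0.4938 = 0.653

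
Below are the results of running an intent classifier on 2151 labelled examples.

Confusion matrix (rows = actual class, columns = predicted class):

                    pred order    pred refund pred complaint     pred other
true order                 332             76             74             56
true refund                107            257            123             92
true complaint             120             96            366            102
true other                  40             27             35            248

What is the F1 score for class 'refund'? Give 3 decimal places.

Treat 'refund' as positive and all other classes as negative.
F1 score = 2·TP/(2·TP+FP+FN).
refund: TP=257, FP=76+96+27=199, FN=107+123+92=322 → 514/1035 = 0.4966

0.497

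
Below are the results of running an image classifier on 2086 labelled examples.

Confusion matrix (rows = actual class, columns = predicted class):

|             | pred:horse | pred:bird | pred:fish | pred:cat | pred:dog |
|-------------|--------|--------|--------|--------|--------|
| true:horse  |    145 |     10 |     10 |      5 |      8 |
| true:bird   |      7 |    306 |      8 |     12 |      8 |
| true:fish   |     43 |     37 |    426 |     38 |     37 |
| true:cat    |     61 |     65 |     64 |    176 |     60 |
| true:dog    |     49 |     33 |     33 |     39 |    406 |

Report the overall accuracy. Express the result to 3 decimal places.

Accuracy = trace / total = (145+306+426+176+406=1459) / 2086 = 1459/2086 = 0.699

0.699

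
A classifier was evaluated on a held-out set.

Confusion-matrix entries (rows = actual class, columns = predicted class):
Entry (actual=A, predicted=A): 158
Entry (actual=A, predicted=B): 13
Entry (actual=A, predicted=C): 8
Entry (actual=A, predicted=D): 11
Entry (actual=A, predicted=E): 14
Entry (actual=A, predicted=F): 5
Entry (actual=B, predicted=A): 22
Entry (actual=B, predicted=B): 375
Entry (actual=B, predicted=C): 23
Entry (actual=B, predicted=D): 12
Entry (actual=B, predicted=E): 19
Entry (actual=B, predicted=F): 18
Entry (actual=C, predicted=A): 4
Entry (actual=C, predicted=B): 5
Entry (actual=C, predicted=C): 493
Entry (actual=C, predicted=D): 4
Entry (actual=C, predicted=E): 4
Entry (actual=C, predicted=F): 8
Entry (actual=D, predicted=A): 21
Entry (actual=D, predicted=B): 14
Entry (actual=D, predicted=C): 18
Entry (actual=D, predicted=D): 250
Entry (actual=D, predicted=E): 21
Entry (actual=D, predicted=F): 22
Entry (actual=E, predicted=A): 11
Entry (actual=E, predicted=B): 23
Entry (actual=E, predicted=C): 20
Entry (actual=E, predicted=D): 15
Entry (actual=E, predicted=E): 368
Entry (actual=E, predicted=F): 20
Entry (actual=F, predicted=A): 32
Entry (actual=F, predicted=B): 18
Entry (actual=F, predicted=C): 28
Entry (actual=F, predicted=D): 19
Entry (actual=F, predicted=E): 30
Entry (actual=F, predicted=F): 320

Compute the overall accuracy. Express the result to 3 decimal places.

Accuracy = trace / total = (158+375+493+250+368+320=1964) / 2446 = 1964/2446 = 0.803

0.803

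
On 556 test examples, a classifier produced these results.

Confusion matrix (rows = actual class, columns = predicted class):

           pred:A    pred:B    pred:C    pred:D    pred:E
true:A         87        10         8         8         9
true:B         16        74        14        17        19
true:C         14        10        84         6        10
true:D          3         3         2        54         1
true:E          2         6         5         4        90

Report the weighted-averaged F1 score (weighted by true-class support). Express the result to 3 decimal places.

0.695

Per-class F1 score (2·TP/(2·TP+FP+FN)):
  A: TP=87, FP=16+14+3+2=35, FN=10+8+8+9=35 → 174/244 = 0.7131
  B: TP=74, FP=10+10+3+6=29, FN=16+14+17+19=66 → 148/243 = 0.6091
  C: TP=84, FP=8+14+2+5=29, FN=14+10+6+10=40 → 168/237 = 0.7089
  D: TP=54, FP=8+17+6+4=35, FN=3+3+2+1=9 → 108/152 = 0.7105
  E: TP=90, FP=9+19+10+1=39, FN=2+6+5+4=17 → 180/236 = 0.7627
Weighted-F1 score = Σ (supportᵢ/N)·F1 scoreᵢ with N=556: (122/556)·0.7131 + (140/556)·0.6091 + (124/556)·0.7089 + (63/556)·0.7105 + (107/556)·0.7627 = 0.695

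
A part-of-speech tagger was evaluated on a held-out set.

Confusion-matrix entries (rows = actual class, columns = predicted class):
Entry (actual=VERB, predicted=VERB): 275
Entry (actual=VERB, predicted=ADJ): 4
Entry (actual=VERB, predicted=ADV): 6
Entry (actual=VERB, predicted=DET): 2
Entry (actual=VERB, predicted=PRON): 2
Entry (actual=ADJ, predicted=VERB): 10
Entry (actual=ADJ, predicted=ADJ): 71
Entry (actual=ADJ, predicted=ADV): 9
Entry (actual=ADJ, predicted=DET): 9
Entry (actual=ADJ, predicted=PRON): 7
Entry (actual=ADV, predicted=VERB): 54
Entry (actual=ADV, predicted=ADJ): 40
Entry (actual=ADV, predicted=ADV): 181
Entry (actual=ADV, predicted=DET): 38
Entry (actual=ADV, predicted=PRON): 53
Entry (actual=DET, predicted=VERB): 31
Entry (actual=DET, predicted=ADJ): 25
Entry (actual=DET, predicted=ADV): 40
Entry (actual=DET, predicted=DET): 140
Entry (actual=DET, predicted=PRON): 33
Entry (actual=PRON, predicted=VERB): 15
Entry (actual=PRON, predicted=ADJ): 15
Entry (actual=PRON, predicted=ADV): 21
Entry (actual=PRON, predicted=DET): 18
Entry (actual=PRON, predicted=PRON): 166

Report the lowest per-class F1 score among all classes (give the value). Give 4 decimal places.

0.5441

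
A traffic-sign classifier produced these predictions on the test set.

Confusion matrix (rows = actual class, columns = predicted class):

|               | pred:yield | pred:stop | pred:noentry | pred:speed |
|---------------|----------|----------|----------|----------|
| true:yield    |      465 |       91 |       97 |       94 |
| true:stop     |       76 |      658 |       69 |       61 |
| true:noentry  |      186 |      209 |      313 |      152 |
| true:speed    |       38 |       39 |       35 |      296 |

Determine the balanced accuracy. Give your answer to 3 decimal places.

Balanced accuracy = mean of per-class recall.
  yield: recall = 465/747 = 0.6225
  stop: recall = 658/864 = 0.7616
  noentry: recall = 313/860 = 0.3640
  speed: recall = 296/408 = 0.7255
Mean = (0.6225 + 0.7616 + 0.3640 + 0.7255) / 4 = 0.618

0.618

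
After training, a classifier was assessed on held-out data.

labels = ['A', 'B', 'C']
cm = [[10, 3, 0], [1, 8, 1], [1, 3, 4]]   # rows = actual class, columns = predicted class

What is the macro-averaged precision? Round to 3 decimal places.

Per-class precision (TP/(TP+FP)):
  A: TP=10, FP=1+1=2 → 10/12 = 0.8333
  B: TP=8, FP=3+3=6 → 8/14 = 0.5714
  C: TP=4, FP=0+1=1 → 4/5 = 0.8000
Macro-precision = mean = (0.8333 + 0.5714 + 0.8000) / 3 = 0.735

0.735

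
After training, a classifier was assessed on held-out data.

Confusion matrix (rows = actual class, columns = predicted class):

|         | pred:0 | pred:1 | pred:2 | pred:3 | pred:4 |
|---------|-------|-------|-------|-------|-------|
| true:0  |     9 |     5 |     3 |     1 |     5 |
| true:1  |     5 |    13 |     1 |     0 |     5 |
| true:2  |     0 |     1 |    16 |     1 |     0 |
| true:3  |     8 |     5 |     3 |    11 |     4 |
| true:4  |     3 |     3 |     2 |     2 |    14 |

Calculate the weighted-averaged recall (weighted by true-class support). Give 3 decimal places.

0.525

Per-class recall (TP/(TP+FN)):
  0: TP=9, FN=5+3+1+5=14 → 9/23 = 0.3913
  1: TP=13, FN=5+1+0+5=11 → 13/24 = 0.5417
  2: TP=16, FN=0+1+1+0=2 → 16/18 = 0.8889
  3: TP=11, FN=8+5+3+4=20 → 11/31 = 0.3548
  4: TP=14, FN=3+3+2+2=10 → 14/24 = 0.5833
Weighted-recall = Σ (supportᵢ/N)·recallᵢ with N=120: (23/120)·0.3913 + (24/120)·0.5417 + (18/120)·0.8889 + (31/120)·0.3548 + (24/120)·0.5833 = 0.525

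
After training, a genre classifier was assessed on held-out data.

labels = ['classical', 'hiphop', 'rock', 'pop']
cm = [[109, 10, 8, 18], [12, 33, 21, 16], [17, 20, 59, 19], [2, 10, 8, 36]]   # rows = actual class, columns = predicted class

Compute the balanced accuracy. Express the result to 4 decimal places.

0.5775

Balanced accuracy = mean of per-class recall.
  classical: recall = 109/145 = 0.75172
  hiphop: recall = 33/82 = 0.40244
  rock: recall = 59/115 = 0.51304
  pop: recall = 36/56 = 0.64286
Mean = (0.75172 + 0.40244 + 0.51304 + 0.64286) / 4 = 0.5775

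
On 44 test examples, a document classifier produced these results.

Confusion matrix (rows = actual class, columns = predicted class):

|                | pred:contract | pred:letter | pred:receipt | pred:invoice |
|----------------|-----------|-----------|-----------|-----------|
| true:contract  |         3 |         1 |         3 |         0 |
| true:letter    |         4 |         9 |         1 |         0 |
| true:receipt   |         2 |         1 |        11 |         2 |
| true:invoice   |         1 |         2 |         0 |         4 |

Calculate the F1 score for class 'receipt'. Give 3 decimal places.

Take TP from the diagonal, FP from the rest of the 'receipt' prediction marginal, FN from the rest of the 'receipt' actual marginal.
F1 score = 2·TP/(2·TP+FP+FN).
receipt: TP=11, FP=3+1+0=4, FN=2+1+2=5 → 22/31 = 0.7097

0.710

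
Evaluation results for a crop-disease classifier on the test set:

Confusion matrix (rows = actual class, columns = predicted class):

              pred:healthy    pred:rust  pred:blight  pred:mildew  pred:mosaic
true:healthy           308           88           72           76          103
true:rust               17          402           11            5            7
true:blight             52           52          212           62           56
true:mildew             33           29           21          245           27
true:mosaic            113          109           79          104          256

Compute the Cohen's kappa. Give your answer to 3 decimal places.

0.451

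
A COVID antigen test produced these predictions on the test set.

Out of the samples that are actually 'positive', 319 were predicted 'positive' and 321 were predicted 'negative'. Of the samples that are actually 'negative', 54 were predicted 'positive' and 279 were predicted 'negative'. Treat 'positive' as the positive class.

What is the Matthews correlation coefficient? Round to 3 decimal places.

MCC = (TP·TN − FP·FN) / √((TP+FP)(TP+FN)(TN+FP)(TN+FN))
Numerator = 319·279 − 54·321 = 71667
Denominator = √(373·640·333·600) = √47696256000 = 218394.7252
MCC = 71667 / 218394.7252 = 0.328

0.328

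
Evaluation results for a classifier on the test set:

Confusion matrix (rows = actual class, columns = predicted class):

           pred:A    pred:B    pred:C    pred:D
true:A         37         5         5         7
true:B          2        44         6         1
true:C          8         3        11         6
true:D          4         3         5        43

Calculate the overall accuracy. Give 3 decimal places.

0.711

Accuracy = trace / total = (37+44+11+43=135) / 190 = 135/190 = 0.711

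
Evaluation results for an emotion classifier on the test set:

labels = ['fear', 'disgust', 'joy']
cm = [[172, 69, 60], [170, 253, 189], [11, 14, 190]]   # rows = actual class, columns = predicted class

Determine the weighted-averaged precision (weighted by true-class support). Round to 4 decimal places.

0.6210

Per-class precision (TP/(TP+FP)):
  fear: TP=172, FP=170+11=181 → 172/353 = 0.48725
  disgust: TP=253, FP=69+14=83 → 253/336 = 0.75298
  joy: TP=190, FP=60+189=249 → 190/439 = 0.43280
Weighted-precision = Σ (supportᵢ/N)·precisionᵢ with N=1128: (301/1128)·0.48725 + (612/1128)·0.75298 + (215/1128)·0.43280 = 0.6210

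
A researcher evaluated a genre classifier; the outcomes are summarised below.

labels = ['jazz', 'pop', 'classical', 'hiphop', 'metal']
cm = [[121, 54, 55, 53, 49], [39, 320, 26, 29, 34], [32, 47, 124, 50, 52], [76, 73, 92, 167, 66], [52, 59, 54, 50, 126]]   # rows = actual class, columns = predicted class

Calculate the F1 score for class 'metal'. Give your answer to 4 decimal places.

Treat 'metal' as positive and all other classes as negative.
F1 score = 2·TP/(2·TP+FP+FN).
metal: TP=126, FP=49+34+52+66=201, FN=52+59+54+50=215 → 252/668 = 0.37725

0.3772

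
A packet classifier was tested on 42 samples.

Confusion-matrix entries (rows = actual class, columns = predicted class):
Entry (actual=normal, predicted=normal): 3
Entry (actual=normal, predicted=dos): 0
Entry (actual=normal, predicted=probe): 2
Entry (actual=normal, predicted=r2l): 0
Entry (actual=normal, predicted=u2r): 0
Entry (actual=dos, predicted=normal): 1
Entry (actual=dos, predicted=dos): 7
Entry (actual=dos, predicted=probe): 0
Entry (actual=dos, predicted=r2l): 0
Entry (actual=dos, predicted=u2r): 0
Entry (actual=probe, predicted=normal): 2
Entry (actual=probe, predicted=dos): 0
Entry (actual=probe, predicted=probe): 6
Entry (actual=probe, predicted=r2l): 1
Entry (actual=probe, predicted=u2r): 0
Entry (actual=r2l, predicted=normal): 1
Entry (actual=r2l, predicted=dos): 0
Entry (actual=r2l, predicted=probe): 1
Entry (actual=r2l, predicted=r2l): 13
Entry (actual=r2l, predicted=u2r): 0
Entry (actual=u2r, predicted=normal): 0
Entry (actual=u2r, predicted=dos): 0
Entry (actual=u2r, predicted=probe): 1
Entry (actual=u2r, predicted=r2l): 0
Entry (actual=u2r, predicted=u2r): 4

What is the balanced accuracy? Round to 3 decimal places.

Balanced accuracy = mean of per-class recall.
  normal: recall = 3/5 = 0.6000
  dos: recall = 7/8 = 0.8750
  probe: recall = 6/9 = 0.6667
  r2l: recall = 13/15 = 0.8667
  u2r: recall = 4/5 = 0.8000
Mean = (0.6000 + 0.8750 + 0.6667 + 0.8667 + 0.8000) / 5 = 0.762

0.762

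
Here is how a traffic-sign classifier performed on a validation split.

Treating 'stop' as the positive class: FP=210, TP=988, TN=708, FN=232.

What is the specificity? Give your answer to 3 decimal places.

Specificity = TN/(TN+FP) = 708/(708+210) = 0.771

0.771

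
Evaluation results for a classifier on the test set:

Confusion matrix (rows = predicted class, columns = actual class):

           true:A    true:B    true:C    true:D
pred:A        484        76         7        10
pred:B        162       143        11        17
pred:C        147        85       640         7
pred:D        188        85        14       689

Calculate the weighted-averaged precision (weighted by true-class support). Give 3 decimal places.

0.720

Per-class precision (TP/(TP+FP)):
  A: TP=484, FP=76+7+10=93 → 484/577 = 0.8388
  B: TP=143, FP=162+11+17=190 → 143/333 = 0.4294
  C: TP=640, FP=147+85+7=239 → 640/879 = 0.7281
  D: TP=689, FP=188+85+14=287 → 689/976 = 0.7059
Weighted-precision = Σ (supportᵢ/N)·precisionᵢ with N=2765: (981/2765)·0.8388 + (389/2765)·0.4294 + (672/2765)·0.7281 + (723/2765)·0.7059 = 0.720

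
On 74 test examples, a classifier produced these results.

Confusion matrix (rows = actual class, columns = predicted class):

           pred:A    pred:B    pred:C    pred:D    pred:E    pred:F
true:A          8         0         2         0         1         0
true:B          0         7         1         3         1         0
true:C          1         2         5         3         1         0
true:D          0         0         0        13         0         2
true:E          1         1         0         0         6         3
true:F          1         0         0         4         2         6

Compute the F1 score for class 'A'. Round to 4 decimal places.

0.7273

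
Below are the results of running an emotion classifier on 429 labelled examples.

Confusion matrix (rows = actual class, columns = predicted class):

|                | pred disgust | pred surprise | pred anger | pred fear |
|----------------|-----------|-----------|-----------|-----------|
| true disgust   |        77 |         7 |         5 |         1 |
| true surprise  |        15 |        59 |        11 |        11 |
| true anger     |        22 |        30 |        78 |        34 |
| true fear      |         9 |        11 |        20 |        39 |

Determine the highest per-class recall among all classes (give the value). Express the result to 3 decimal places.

0.856

Per-class recall (TP/(TP+FN)):
  disgust: TP=77, FN=7+5+1=13 → 77/90 = 0.8556
  surprise: TP=59, FN=15+11+11=37 → 59/96 = 0.6146
  anger: TP=78, FN=22+30+34=86 → 78/164 = 0.4756
  fear: TP=39, FN=9+11+20=40 → 39/79 = 0.4937
Highest is class 'disgust' with recall = 0.856.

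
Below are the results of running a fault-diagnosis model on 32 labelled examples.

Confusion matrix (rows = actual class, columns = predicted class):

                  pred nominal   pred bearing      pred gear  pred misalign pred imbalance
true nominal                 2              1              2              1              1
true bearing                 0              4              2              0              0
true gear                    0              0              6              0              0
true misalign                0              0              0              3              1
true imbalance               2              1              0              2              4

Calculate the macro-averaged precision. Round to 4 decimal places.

Per-class precision (TP/(TP+FP)):
  nominal: TP=2, FP=0+0+0+2=2 → 2/4 = 0.50000
  bearing: TP=4, FP=1+0+0+1=2 → 4/6 = 0.66667
  gear: TP=6, FP=2+2+0+0=4 → 6/10 = 0.60000
  misalign: TP=3, FP=1+0+0+2=3 → 3/6 = 0.50000
  imbalance: TP=4, FP=1+0+0+1=2 → 4/6 = 0.66667
Macro-precision = mean = (0.50000 + 0.66667 + 0.60000 + 0.50000 + 0.66667) / 5 = 0.5867

0.5867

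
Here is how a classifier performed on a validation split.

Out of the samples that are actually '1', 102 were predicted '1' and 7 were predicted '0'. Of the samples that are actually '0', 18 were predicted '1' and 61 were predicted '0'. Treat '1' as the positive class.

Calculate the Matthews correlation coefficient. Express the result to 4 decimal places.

0.7272

MCC = (TP·TN − FP·FN) / √((TP+FP)(TP+FN)(TN+FP)(TN+FN))
Numerator = 102·61 − 18·7 = 6096
Denominator = √(120·109·79·68) = √70265760 = 8382.4674
MCC = 6096 / 8382.4674 = 0.7272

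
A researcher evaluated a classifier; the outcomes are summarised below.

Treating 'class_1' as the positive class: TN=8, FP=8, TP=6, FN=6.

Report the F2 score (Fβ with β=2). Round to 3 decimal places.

Fβ = (1+β²)·TP / ((1+β²)·TP + β²·FN + FP), with β²=4
= 5·6 / (5·6 + 4·6 + 8) = 0.484

0.484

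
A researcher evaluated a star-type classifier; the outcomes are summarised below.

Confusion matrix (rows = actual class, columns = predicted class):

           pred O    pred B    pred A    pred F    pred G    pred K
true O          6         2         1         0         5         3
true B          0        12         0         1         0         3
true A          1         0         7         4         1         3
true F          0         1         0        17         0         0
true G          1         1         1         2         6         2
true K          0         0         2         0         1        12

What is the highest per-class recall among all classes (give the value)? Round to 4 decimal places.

0.9444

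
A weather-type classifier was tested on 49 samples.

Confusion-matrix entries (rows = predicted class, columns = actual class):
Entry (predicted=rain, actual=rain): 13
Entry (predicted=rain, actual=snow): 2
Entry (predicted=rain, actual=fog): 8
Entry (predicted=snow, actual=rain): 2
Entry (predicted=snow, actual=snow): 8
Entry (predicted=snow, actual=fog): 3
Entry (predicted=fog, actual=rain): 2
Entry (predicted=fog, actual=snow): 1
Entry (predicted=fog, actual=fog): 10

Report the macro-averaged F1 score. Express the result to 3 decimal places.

Per-class F1 score (2·TP/(2·TP+FP+FN)):
  rain: TP=13, FP=2+8=10, FN=2+2=4 → 26/40 = 0.6500
  snow: TP=8, FP=2+3=5, FN=2+1=3 → 16/24 = 0.6667
  fog: TP=10, FP=2+1=3, FN=8+3=11 → 20/34 = 0.5882
Macro-F1 score = mean = (0.6500 + 0.6667 + 0.5882) / 3 = 0.635

0.635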